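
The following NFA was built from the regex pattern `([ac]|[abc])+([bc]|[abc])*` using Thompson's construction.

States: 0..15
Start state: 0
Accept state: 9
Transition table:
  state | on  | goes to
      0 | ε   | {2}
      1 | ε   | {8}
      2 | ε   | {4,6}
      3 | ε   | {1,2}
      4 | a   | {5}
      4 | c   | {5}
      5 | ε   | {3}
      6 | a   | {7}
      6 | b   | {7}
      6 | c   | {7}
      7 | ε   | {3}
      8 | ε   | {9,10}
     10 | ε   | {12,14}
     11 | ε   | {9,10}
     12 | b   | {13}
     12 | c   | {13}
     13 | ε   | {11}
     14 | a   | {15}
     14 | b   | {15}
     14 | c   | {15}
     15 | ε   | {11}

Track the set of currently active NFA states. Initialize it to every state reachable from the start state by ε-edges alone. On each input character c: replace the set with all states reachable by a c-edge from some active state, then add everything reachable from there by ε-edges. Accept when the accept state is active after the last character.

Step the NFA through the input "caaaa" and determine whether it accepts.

Answer: ACCEPT

Trace:
initial (ε-close {0}): {0,2,4,6}
'c' @ 1: {1,2,3,4,5,6,7,8,9,10,12,14}  (accept∈set)
'a' @ 2: {1,2,3,4,5,6,7,8,9,10,11,12,14,15}  (accept∈set)
'a' @ 3: {1,2,3,4,5,6,7,8,9,10,11,12,14,15}  (accept∈set)
'a' @ 4: {1,2,3,4,5,6,7,8,9,10,11,12,14,15}  (accept∈set)
'a' @ 5: {1,2,3,4,5,6,7,8,9,10,11,12,14,15}  (accept∈set)
final: {1,2,3,4,5,6,7,8,9,10,11,12,14,15}; accept 9 in set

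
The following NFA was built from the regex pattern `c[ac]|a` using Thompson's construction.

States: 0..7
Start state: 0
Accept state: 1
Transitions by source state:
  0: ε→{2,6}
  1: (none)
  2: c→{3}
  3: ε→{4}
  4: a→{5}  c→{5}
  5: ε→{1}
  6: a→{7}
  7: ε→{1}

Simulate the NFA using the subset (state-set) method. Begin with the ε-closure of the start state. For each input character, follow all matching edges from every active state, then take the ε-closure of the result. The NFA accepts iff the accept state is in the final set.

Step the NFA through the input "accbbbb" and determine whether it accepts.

start: ε-closure({0}) = {0,2,6}
'a' @ 1: {1,7}  [accepting]
'c' @ 2: {}  — dead — no transitions
rest 'cbbbb' ignored (set empty)
after full input: {}  (accept=1 not in)

Answer: REJECT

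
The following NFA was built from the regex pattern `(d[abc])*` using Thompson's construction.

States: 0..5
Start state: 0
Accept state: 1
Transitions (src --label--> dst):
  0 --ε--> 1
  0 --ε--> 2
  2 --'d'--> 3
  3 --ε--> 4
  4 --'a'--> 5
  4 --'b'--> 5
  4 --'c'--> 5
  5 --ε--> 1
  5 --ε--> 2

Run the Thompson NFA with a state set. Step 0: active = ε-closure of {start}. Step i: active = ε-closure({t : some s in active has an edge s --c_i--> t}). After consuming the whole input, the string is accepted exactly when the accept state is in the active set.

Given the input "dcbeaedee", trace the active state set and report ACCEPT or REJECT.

Answer: REJECT

Trace:
S₀ = ε-closure({0}) = {0,1,2}
'd' @ 1: {3,4}
'c' @ 2: {1,2,5}  (accept∈set)
'b' @ 3: {}  — dead — no transitions
rest 'eaedee' ignored (set empty)
final: {}; accept 1 not in set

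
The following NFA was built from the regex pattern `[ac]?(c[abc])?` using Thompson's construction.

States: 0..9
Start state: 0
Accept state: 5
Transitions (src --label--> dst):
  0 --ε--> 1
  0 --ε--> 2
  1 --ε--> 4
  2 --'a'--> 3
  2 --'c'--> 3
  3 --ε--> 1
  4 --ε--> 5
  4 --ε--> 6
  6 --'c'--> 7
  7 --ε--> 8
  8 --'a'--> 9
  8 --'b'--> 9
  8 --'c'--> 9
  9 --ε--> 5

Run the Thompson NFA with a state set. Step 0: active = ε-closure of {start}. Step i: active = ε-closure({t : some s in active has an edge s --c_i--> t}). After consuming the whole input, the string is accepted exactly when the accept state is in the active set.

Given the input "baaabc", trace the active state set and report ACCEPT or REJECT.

S₀ = ε-closure({0}) = {0,1,2,4,5,6}
'b' @ 1: {}  — dead — no transitions
rest 'aaabc' ignored (set empty)
after full input: {}  (accept=5 not in)

Answer: REJECT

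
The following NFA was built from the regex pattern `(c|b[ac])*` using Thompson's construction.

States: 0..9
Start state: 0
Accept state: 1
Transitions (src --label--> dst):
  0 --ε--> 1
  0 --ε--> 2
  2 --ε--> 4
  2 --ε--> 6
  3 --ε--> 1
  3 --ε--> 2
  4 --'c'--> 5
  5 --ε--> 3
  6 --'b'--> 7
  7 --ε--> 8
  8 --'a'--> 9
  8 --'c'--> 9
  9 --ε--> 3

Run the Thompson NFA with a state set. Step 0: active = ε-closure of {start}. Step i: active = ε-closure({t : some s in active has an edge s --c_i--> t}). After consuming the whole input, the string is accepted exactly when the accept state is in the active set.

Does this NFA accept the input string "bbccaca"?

S₀ = ε-closure({0}) = {0,1,2,4,6}
'b' @ 1: {7,8}
'b' @ 2: {}  — no active states
rest 'ccaca' ignored (set empty)
after full input: {}  (accept=1 not in)

Answer: REJECT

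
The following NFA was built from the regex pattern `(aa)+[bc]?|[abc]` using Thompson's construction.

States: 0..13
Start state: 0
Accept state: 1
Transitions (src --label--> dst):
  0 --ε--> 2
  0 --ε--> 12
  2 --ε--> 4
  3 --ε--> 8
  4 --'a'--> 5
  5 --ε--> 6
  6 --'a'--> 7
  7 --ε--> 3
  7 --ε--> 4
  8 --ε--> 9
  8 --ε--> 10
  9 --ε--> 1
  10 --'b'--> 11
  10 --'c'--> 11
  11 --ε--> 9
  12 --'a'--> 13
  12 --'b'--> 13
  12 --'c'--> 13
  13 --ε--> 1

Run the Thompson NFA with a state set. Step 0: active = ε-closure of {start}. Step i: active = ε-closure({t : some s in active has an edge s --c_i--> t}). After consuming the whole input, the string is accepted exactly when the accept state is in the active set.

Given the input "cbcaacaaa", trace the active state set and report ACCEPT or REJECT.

S₀ = ε-closure({0}) = {0,2,4,12}
'c' @ 1: {1,13}  (accept∈set)
'b' @ 2: {}  — dead — no transitions
rest 'caacaaa' ignored (set empty)
end set {} — state 1 not in

Answer: REJECT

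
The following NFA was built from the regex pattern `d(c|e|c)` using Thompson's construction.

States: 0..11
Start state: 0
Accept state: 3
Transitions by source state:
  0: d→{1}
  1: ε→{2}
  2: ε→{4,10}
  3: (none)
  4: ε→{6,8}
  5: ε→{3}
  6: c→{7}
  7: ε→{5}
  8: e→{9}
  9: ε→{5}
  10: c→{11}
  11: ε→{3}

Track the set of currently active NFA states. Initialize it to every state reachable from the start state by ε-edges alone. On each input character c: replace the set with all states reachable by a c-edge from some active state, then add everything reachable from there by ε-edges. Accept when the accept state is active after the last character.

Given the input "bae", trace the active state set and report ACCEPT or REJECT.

start: ε-closure({0}) = {0}
'b' @ 1: {}  — dead — no transitions
rest 'ae' ignored (set empty)
end set {} — state 3 not in

Answer: REJECT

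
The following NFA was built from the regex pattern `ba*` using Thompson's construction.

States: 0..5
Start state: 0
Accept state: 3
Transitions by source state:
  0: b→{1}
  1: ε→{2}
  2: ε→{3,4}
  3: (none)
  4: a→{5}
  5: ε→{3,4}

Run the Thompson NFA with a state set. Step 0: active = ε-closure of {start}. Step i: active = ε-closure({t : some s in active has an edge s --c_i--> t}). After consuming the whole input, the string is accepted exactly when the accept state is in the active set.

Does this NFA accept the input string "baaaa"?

S₀ = ε-closure({0}) = {0}
'b' @ 1: {1,2,3,4}  [accepting]
'a' @ 2: {3,4,5}  [accepting]
'a' @ 3: {3,4,5}  [accepting]
'a' @ 4: {3,4,5}  [accepting]
'a' @ 5: {3,4,5}  [accepting]
after full input: {3,4,5}  (accept=3 in)

Answer: ACCEPT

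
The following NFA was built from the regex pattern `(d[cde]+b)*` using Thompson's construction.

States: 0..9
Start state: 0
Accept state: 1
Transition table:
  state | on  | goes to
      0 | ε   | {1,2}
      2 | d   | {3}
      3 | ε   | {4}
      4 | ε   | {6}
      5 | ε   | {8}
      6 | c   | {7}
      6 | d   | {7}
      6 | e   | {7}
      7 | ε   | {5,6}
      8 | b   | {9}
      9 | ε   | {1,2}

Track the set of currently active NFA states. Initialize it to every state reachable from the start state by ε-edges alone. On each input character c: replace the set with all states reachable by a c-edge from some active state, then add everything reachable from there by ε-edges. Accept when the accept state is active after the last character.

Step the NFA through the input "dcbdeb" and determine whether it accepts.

initial (ε-close {0}): {0,1,2}
'd' @ 1: {3,4,6}
'c' @ 2: {5,6,7,8}
'b' @ 3: {1,2,9}  (accept∈set)
'd' @ 4: {3,4,6}
'e' @ 5: {5,6,7,8}
'b' @ 6: {1,2,9}  (accept∈set)
after full input: {1,2,9}  (accept=1 in)

Answer: ACCEPT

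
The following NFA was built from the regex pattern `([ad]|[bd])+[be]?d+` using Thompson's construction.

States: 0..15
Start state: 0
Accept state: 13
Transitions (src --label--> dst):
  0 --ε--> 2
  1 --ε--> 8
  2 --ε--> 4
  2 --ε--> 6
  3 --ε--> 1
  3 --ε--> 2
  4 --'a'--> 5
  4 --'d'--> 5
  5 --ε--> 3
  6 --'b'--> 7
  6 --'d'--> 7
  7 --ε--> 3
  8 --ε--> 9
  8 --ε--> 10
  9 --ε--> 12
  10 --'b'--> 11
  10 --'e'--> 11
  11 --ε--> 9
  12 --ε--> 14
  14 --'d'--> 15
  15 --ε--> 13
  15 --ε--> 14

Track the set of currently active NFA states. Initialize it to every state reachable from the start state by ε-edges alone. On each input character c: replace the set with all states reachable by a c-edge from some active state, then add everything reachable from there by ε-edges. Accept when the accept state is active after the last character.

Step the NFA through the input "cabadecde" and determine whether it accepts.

Answer: REJECT

Steps:
S₀ = ε-closure({0}) = {0,2,4,6}
'c' @ 1: {}  — no active states
rest 'abadecde' ignored (set empty)
after full input: {}  (accept=13 not in)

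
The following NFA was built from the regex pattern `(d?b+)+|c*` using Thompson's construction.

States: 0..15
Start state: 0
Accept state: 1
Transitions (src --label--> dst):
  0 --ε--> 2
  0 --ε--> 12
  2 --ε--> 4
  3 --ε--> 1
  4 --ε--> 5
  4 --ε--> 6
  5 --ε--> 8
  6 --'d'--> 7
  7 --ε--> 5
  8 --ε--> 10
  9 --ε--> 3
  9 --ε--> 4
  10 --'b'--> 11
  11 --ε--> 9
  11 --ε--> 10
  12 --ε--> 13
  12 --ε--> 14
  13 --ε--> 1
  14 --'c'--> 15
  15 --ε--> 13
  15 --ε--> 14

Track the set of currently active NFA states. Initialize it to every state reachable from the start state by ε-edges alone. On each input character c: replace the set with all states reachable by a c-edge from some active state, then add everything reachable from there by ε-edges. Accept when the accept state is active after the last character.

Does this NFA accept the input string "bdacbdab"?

Answer: REJECT

Steps:
initial (ε-close {0}): {0,1,2,4,5,6,8,10,12,13,14}
'b' @ 1: {1,3,4,5,6,8,9,10,11}  [accepting]
'd' @ 2: {5,7,8,10}
'a' @ 3: {}  — no active states
rest 'cbdab' ignored (set empty)
after full input: {}  (accept=1 not in)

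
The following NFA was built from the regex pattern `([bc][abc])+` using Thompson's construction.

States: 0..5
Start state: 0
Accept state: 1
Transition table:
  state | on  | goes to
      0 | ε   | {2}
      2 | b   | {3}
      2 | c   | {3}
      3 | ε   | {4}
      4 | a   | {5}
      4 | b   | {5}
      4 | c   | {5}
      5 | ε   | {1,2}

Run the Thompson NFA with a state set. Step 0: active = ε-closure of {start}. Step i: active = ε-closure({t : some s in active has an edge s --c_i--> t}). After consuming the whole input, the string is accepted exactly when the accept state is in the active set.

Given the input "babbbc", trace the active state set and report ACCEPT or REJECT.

Answer: ACCEPT

Trace:
S₀ = ε-closure({0}) = {0,2}
'b' @ 1: {3,4}
'a' @ 2: {1,2,5}  (accept∈set)
'b' @ 3: {3,4}
'b' @ 4: {1,2,5}  (accept∈set)
'b' @ 5: {3,4}
'c' @ 6: {1,2,5}  (accept∈set)
end set {1,2,5} — state 1 in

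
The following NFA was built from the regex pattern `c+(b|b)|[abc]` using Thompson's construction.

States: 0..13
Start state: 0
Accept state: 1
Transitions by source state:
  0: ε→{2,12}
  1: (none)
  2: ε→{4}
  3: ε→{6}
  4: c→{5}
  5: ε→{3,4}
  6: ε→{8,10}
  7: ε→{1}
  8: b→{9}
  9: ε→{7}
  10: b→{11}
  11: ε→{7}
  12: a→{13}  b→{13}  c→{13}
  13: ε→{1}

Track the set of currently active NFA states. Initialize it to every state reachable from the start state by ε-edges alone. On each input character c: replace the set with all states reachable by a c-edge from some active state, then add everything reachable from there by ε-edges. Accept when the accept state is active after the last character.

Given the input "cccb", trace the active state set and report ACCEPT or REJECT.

Answer: ACCEPT

Trace:
initial (ε-close {0}): {0,2,4,12}
'c' @ 1: {1,3,4,5,6,8,10,13}  ✓accept
'c' @ 2: {3,4,5,6,8,10}
'c' @ 3: {3,4,5,6,8,10}
'b' @ 4: {1,7,9,11}  ✓accept
after full input: {1,7,9,11}  (accept=1 in)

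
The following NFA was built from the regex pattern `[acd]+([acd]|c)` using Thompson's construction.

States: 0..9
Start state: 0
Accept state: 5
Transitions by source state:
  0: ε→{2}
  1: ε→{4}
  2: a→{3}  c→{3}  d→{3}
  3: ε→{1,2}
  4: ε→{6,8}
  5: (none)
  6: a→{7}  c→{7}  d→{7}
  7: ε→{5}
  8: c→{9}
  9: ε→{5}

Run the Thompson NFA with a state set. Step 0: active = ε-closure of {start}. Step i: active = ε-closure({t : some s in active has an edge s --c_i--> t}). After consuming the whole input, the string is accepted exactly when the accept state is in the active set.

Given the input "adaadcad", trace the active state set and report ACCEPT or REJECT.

Answer: ACCEPT

Trace:
start: ε-closure({0}) = {0,2}
'a' @ 1: {1,2,3,4,6,8}
'd' @ 2: {1,2,3,4,5,6,7,8}  ✓accept
'a' @ 3: {1,2,3,4,5,6,7,8}  ✓accept
'a' @ 4: {1,2,3,4,5,6,7,8}  ✓accept
'd' @ 5: {1,2,3,4,5,6,7,8}  ✓accept
'c' @ 6: {1,2,3,4,5,6,7,8,9}  ✓accept
'a' @ 7: {1,2,3,4,5,6,7,8}  ✓accept
'd' @ 8: {1,2,3,4,5,6,7,8}  ✓accept
final: {1,2,3,4,5,6,7,8}; accept 5 in set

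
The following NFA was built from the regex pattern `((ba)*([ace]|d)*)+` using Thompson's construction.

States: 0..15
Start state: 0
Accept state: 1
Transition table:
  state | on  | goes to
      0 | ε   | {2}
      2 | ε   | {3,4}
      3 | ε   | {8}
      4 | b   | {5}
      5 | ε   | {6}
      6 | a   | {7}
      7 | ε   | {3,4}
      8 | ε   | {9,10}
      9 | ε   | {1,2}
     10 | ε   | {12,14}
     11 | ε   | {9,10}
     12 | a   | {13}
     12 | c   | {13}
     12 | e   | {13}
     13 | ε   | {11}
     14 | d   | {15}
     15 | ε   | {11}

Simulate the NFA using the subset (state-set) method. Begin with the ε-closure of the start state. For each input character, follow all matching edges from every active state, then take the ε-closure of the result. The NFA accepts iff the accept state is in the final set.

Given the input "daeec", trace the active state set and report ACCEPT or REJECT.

Answer: ACCEPT

Trace:
S₀ = ε-closure({0}) = {0,1,2,3,4,8,9,10,12,14}
'd' @ 1: {1,2,3,4,8,9,10,11,12,14,15}  ✓accept
'a' @ 2: {1,2,3,4,8,9,10,11,12,13,14}  ✓accept
'e' @ 3: {1,2,3,4,8,9,10,11,12,13,14}  ✓accept
'e' @ 4: {1,2,3,4,8,9,10,11,12,13,14}  ✓accept
'c' @ 5: {1,2,3,4,8,9,10,11,12,13,14}  ✓accept
final: {1,2,3,4,8,9,10,11,12,13,14}; accept 1 in set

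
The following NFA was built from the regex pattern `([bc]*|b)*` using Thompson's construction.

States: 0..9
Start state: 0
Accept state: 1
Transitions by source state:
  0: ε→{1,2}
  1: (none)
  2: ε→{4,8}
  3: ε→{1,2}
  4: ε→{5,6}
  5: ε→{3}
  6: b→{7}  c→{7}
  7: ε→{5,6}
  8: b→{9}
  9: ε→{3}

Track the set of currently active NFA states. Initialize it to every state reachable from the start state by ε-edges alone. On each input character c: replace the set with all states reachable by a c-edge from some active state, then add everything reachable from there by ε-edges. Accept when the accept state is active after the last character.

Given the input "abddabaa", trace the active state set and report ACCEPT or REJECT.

S₀ = ε-closure({0}) = {0,1,2,3,4,5,6,8}
'a' @ 1: {}  — state set empty
rest 'bddabaa' ignored (set empty)
end set {} — state 1 not in

Answer: REJECT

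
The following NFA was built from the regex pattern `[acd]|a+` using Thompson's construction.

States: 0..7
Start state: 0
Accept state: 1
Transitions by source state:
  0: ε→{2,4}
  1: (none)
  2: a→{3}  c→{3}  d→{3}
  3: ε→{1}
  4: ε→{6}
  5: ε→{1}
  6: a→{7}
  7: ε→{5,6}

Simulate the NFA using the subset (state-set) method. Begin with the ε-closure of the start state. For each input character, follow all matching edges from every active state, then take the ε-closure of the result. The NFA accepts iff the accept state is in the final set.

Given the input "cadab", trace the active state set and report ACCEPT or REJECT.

S₀ = ε-closure({0}) = {0,2,4,6}
'c' @ 1: {1,3}  [accepting]
'a' @ 2: {}  — dead — no transitions
rest 'dab' ignored (set empty)
end set {} — state 1 not in

Answer: REJECT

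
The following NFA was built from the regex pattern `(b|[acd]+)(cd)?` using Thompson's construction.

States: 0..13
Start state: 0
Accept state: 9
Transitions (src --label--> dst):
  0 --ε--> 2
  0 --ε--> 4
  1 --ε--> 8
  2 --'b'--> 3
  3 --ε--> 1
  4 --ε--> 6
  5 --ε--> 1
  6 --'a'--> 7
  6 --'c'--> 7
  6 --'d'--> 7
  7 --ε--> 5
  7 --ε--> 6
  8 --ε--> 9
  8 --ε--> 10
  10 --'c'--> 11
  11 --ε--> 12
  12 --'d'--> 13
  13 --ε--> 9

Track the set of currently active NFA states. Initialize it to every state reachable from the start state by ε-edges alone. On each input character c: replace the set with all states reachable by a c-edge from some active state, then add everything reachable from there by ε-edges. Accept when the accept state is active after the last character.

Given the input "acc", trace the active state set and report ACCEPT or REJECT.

Answer: ACCEPT

Trace:
initial (ε-close {0}): {0,2,4,6}
'a' @ 1: {1,5,6,7,8,9,10}  (accept∈set)
'c' @ 2: {1,5,6,7,8,9,10,11,12}  (accept∈set)
'c' @ 3: {1,5,6,7,8,9,10,11,12}  (accept∈set)
after full input: {1,5,6,7,8,9,10,11,12}  (accept=9 in)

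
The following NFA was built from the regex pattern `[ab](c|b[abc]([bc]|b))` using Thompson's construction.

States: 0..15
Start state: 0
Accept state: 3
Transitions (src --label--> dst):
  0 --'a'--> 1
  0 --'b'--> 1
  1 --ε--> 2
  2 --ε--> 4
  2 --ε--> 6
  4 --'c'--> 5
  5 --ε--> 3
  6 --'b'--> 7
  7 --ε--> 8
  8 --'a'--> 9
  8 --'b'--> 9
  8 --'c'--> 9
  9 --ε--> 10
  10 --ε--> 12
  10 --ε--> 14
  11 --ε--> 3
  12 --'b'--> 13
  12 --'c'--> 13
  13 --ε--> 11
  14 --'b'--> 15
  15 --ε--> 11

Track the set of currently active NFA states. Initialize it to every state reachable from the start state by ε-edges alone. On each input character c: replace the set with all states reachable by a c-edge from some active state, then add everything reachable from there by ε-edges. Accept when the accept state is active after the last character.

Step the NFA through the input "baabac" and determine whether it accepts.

start: ε-closure({0}) = {0}
'b' @ 1: {1,2,4,6}
'a' @ 2: {}  — dead — no transitions
rest 'abac' ignored (set empty)
final: {}; accept 3 not in set

Answer: REJECT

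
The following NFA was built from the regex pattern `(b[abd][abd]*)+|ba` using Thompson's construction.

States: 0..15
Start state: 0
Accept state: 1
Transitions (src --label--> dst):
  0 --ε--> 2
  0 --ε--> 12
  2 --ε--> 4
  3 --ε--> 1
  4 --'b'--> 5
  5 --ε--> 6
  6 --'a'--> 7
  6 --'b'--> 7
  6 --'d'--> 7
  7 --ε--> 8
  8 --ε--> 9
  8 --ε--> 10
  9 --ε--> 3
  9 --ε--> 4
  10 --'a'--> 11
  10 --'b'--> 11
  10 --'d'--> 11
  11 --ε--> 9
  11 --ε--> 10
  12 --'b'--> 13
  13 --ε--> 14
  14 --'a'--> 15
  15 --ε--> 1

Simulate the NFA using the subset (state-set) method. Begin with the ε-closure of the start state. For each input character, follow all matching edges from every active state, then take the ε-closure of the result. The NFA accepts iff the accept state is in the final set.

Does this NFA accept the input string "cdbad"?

Answer: REJECT

Derivation:
S₀ = ε-closure({0}) = {0,2,4,12}
'c' @ 1: {}  — no active states
rest 'dbad' ignored (set empty)
final: {}; accept 1 not in set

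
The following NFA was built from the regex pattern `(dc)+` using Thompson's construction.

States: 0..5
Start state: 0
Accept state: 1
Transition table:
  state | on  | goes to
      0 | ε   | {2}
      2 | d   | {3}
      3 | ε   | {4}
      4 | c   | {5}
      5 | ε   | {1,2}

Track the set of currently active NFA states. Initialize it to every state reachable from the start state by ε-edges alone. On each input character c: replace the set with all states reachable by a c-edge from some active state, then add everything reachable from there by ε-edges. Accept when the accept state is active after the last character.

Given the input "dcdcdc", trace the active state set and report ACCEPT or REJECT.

start: ε-closure({0}) = {0,2}
'd' @ 1: {3,4}
'c' @ 2: {1,2,5}  [accepting]
'd' @ 3: {3,4}
'c' @ 4: {1,2,5}  [accepting]
'd' @ 5: {3,4}
'c' @ 6: {1,2,5}  [accepting]
final: {1,2,5}; accept 1 in set

Answer: ACCEPT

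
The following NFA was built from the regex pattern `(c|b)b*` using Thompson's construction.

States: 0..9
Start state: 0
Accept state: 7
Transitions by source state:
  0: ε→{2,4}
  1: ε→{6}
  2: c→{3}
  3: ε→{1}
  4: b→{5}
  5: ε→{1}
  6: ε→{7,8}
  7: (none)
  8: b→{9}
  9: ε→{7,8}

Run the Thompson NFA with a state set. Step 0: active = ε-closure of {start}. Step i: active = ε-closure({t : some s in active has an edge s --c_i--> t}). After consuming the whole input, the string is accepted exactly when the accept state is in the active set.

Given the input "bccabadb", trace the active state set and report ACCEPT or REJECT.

Answer: REJECT

Derivation:
S₀ = ε-closure({0}) = {0,2,4}
'b' @ 1: {1,5,6,7,8}  ✓accept
'c' @ 2: {}  — no active states
rest 'cabadb' ignored (set empty)
end set {} — state 7 not in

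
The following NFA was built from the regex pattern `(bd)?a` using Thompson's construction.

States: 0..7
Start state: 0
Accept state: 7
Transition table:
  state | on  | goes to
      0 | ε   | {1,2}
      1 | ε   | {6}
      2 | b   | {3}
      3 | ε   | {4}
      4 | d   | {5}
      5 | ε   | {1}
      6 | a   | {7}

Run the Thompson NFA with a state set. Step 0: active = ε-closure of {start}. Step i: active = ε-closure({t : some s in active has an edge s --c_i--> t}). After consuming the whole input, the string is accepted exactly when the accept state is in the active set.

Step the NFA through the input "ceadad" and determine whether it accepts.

Answer: REJECT

Steps:
S₀ = ε-closure({0}) = {0,1,2,6}
'c' @ 1: {}  — no active states
rest 'eadad' ignored (set empty)
after full input: {}  (accept=7 not in)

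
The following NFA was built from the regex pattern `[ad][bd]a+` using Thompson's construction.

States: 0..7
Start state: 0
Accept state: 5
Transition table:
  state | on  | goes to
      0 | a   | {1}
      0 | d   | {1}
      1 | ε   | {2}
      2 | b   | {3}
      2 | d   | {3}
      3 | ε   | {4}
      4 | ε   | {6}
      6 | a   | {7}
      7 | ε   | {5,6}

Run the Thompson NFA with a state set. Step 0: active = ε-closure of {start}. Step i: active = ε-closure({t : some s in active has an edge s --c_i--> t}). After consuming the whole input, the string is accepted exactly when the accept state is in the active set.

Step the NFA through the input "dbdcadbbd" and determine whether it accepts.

Answer: REJECT

Trace:
S₀ = ε-closure({0}) = {0}
'd' @ 1: {1,2}
'b' @ 2: {3,4,6}
'd' @ 3: {}  — dead — no transitions
rest 'cadbbd' ignored (set empty)
end set {} — state 5 not in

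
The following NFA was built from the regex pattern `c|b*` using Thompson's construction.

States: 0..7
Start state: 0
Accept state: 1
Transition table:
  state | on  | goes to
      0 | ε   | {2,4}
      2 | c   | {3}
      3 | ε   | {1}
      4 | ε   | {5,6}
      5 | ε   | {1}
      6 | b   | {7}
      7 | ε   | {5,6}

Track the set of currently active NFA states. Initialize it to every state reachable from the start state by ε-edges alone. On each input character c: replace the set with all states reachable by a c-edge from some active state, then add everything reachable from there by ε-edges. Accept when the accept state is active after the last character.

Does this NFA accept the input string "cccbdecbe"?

Answer: REJECT

Steps:
start: ε-closure({0}) = {0,1,2,4,5,6}
'c' @ 1: {1,3}  [accepting]
'c' @ 2: {}  — dead — no transitions
rest 'cbdecbe' ignored (set empty)
final: {}; accept 1 not in set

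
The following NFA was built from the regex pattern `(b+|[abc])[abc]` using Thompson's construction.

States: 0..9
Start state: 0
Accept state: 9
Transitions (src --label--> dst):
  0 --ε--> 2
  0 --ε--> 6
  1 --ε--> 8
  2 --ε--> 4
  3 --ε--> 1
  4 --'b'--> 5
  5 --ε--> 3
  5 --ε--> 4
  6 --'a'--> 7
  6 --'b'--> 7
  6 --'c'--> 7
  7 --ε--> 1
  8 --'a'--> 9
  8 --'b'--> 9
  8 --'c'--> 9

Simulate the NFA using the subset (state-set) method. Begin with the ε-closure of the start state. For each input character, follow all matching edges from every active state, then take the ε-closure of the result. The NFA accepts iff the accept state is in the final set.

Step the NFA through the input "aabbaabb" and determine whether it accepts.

Answer: REJECT

Derivation:
initial (ε-close {0}): {0,2,4,6}
'a' @ 1: {1,7,8}
'a' @ 2: {9}  (accept∈set)
'b' @ 3: {}  — state set empty
rest 'baabb' ignored (set empty)
end set {} — state 9 not in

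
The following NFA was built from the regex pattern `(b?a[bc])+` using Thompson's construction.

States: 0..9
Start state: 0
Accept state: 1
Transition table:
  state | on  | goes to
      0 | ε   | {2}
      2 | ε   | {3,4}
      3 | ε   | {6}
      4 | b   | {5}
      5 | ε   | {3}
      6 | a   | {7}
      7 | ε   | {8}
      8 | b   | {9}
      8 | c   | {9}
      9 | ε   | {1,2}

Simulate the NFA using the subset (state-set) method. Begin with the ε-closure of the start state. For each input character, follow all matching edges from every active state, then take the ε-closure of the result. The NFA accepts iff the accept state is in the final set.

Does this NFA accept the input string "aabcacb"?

S₀ = ε-closure({0}) = {0,2,3,4,6}
'a' @ 1: {7,8}
'a' @ 2: {}  — state set empty
rest 'bcacb' ignored (set empty)
after full input: {}  (accept=1 not in)

Answer: REJECT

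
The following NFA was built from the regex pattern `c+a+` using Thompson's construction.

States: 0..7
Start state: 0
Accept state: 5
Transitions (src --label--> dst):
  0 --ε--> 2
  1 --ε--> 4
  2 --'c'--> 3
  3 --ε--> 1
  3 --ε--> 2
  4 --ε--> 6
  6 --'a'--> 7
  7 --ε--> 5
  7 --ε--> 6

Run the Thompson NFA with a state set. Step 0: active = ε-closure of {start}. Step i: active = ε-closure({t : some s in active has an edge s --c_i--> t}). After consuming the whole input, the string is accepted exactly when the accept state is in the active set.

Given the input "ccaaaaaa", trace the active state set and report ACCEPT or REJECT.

Answer: ACCEPT

Derivation:
S₀ = ε-closure({0}) = {0,2}
'c' @ 1: {1,2,3,4,6}
'c' @ 2: {1,2,3,4,6}
'a' @ 3: {5,6,7}  [accepting]
'a' @ 4: {5,6,7}  [accepting]
'a' @ 5: {5,6,7}  [accepting]
'a' @ 6: {5,6,7}  [accepting]
'a' @ 7: {5,6,7}  [accepting]
'a' @ 8: {5,6,7}  [accepting]
final: {5,6,7}; accept 5 in set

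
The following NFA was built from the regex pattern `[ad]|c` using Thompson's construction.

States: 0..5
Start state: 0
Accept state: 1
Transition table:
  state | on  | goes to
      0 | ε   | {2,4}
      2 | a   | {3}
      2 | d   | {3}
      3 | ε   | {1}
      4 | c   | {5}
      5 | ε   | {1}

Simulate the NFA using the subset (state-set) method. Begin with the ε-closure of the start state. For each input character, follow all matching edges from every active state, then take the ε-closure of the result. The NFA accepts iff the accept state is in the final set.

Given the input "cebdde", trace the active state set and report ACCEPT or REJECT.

Answer: REJECT

Trace:
initial (ε-close {0}): {0,2,4}
'c' @ 1: {1,5}  (accept∈set)
'e' @ 2: {}  — state set empty
rest 'bdde' ignored (set empty)
end set {} — state 1 not in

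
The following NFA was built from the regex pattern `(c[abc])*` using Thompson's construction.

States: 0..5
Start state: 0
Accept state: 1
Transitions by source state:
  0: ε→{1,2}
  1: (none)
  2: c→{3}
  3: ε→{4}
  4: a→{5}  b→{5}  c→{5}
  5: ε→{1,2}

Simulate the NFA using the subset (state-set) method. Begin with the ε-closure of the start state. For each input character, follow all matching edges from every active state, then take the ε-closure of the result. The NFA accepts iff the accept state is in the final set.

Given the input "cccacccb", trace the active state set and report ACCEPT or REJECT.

initial (ε-close {0}): {0,1,2}
'c' @ 1: {3,4}
'c' @ 2: {1,2,5}  ✓accept
'c' @ 3: {3,4}
'a' @ 4: {1,2,5}  ✓accept
'c' @ 5: {3,4}
'c' @ 6: {1,2,5}  ✓accept
'c' @ 7: {3,4}
'b' @ 8: {1,2,5}  ✓accept
after full input: {1,2,5}  (accept=1 in)

Answer: ACCEPT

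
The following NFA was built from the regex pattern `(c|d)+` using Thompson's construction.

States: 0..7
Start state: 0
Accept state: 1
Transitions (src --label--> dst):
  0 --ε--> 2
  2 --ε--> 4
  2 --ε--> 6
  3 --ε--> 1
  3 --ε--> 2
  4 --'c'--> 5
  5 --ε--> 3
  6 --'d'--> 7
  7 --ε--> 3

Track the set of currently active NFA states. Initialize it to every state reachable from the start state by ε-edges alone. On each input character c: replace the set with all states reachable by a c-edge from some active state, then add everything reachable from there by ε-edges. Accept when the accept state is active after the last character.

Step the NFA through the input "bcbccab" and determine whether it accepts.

start: ε-closure({0}) = {0,2,4,6}
'b' @ 1: {}  — dead — no transitions
rest 'cbccab' ignored (set empty)
after full input: {}  (accept=1 not in)

Answer: REJECT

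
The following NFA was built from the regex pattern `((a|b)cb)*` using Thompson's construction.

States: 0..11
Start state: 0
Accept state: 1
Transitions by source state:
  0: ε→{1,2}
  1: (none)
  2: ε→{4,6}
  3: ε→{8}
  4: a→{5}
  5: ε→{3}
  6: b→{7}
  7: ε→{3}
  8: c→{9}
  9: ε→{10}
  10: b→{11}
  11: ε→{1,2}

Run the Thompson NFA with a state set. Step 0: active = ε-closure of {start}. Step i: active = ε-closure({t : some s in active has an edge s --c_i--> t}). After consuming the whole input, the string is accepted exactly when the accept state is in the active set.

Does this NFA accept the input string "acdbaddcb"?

Answer: REJECT

Derivation:
initial (ε-close {0}): {0,1,2,4,6}
'a' @ 1: {3,5,8}
'c' @ 2: {9,10}
'd' @ 3: {}  — no active states
rest 'baddcb' ignored (set empty)
end set {} — state 1 not in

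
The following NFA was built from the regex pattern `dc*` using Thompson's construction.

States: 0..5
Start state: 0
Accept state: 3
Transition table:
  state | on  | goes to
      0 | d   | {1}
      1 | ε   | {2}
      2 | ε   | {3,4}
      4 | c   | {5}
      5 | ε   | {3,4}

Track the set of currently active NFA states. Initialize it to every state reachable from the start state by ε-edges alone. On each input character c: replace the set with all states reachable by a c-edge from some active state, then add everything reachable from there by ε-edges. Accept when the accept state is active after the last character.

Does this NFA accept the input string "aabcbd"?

Answer: REJECT

Trace:
initial (ε-close {0}): {0}
'a' @ 1: {}  — dead — no transitions
rest 'abcbd' ignored (set empty)
end set {} — state 3 not in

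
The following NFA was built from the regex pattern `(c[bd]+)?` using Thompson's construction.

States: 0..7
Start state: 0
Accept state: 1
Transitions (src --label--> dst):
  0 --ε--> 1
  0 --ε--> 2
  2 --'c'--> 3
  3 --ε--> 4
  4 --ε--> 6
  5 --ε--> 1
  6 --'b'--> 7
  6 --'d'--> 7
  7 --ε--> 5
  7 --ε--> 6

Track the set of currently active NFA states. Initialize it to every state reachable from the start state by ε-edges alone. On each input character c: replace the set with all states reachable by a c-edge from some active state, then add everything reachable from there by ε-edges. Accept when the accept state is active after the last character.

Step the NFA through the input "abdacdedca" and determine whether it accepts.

start: ε-closure({0}) = {0,1,2}
'a' @ 1: {}  — no active states
rest 'bdacdedca' ignored (set empty)
after full input: {}  (accept=1 not in)

Answer: REJECT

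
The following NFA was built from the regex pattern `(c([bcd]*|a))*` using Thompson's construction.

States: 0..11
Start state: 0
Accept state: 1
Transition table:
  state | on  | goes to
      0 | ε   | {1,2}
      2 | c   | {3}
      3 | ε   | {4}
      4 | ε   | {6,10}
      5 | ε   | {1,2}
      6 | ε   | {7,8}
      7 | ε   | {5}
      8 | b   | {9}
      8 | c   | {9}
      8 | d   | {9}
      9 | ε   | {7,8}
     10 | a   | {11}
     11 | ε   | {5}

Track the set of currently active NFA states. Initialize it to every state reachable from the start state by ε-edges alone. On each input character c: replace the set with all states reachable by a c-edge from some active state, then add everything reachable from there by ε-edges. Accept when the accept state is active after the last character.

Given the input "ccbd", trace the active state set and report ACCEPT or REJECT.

Answer: ACCEPT

Steps:
initial (ε-close {0}): {0,1,2}
'c' @ 1: {1,2,3,4,5,6,7,8,10}  [accepting]
'c' @ 2: {1,2,3,4,5,6,7,8,9,10}  [accepting]
'b' @ 3: {1,2,5,7,8,9}  [accepting]
'd' @ 4: {1,2,5,7,8,9}  [accepting]
end set {1,2,5,7,8,9} — state 1 in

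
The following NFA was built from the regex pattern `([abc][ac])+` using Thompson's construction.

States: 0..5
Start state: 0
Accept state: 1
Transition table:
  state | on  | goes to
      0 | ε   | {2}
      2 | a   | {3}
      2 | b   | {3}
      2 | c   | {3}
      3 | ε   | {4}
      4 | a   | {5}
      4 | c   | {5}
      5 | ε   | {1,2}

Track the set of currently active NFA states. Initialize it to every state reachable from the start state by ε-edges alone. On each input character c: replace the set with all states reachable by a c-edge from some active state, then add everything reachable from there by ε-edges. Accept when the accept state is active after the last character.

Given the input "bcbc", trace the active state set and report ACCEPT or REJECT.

Answer: ACCEPT

Trace:
start: ε-closure({0}) = {0,2}
'b' @ 1: {3,4}
'c' @ 2: {1,2,5}  ✓accept
'b' @ 3: {3,4}
'c' @ 4: {1,2,5}  ✓accept
final: {1,2,5}; accept 1 in set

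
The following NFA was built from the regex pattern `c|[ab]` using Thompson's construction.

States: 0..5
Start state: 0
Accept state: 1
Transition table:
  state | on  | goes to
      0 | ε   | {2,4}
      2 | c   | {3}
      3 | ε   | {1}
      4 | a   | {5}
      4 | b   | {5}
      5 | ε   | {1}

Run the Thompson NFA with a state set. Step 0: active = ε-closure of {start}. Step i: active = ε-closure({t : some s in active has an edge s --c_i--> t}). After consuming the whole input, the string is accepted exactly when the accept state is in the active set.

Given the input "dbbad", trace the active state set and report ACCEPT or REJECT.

initial (ε-close {0}): {0,2,4}
'd' @ 1: {}  — no active states
rest 'bbad' ignored (set empty)
after full input: {}  (accept=1 not in)

Answer: REJECT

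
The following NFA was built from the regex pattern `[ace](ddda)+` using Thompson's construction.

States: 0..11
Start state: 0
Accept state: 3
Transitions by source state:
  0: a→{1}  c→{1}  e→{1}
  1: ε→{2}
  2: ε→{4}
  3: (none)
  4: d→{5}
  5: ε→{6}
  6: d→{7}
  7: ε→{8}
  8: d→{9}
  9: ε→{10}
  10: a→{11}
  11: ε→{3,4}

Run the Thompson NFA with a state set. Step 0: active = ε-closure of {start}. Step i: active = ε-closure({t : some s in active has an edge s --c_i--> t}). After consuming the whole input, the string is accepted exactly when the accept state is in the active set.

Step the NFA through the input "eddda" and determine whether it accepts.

Answer: ACCEPT

Steps:
S₀ = ε-closure({0}) = {0}
'e' @ 1: {1,2,4}
'd' @ 2: {5,6}
'd' @ 3: {7,8}
'd' @ 4: {9,10}
'a' @ 5: {3,4,11}  ✓accept
after full input: {3,4,11}  (accept=3 in)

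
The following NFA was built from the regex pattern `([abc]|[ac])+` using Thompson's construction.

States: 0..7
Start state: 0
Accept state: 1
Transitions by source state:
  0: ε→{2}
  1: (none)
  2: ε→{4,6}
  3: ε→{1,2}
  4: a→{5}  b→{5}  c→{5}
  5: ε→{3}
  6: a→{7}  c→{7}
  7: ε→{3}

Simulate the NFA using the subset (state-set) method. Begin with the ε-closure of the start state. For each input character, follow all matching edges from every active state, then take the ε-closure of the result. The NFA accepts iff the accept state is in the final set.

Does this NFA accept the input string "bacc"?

Answer: ACCEPT

Steps:
S₀ = ε-closure({0}) = {0,2,4,6}
'b' @ 1: {1,2,3,4,5,6}  ✓accept
'a' @ 2: {1,2,3,4,5,6,7}  ✓accept
'c' @ 3: {1,2,3,4,5,6,7}  ✓accept
'c' @ 4: {1,2,3,4,5,6,7}  ✓accept
after full input: {1,2,3,4,5,6,7}  (accept=1 in)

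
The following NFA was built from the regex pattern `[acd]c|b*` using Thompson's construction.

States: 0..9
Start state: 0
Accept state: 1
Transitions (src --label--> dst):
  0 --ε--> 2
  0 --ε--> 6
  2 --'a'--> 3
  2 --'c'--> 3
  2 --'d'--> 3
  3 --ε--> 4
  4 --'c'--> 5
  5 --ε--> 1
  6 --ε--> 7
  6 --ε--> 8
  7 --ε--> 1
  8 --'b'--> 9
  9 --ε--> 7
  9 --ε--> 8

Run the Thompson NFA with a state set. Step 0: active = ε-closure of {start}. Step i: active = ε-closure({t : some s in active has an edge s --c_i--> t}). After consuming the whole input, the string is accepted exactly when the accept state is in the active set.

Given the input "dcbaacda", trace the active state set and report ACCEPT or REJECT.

Answer: REJECT

Trace:
start: ε-closure({0}) = {0,1,2,6,7,8}
'd' @ 1: {3,4}
'c' @ 2: {1,5}  [accepting]
'b' @ 3: {}  — state set empty
rest 'aacda' ignored (set empty)
after full input: {}  (accept=1 not in)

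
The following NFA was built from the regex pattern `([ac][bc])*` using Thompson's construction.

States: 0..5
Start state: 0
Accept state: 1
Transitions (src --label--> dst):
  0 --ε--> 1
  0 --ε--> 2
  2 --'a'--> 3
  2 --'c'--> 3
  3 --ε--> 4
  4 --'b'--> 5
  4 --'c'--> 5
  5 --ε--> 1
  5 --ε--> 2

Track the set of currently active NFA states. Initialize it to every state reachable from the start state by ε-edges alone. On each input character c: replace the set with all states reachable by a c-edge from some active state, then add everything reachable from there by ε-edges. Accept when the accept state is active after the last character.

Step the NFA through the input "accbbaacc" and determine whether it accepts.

Answer: REJECT

Trace:
S₀ = ε-closure({0}) = {0,1,2}
'a' @ 1: {3,4}
'c' @ 2: {1,2,5}  (accept∈set)
'c' @ 3: {3,4}
'b' @ 4: {1,2,5}  (accept∈set)
'b' @ 5: {}  — state set empty
rest 'aacc' ignored (set empty)
after full input: {}  (accept=1 not in)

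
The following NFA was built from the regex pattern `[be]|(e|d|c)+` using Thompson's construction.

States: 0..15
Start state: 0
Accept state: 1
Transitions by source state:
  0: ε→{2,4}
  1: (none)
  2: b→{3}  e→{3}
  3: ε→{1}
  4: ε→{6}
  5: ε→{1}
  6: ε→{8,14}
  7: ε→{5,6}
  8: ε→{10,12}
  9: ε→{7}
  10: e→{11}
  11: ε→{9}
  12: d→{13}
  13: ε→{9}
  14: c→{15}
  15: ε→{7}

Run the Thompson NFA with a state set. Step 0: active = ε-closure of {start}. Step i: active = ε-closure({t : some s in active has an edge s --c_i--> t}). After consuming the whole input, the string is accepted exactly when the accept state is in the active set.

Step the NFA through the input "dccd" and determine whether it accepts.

initial (ε-close {0}): {0,2,4,6,8,10,12,14}
'd' @ 1: {1,5,6,7,8,9,10,12,13,14}  ✓accept
'c' @ 2: {1,5,6,7,8,10,12,14,15}  ✓accept
'c' @ 3: {1,5,6,7,8,10,12,14,15}  ✓accept
'd' @ 4: {1,5,6,7,8,9,10,12,13,14}  ✓accept
after full input: {1,5,6,7,8,9,10,12,13,14}  (accept=1 in)

Answer: ACCEPT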